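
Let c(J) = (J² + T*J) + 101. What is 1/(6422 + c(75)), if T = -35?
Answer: 1/9523 ≈ 0.00010501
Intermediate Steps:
c(J) = 101 + J² - 35*J (c(J) = (J² - 35*J) + 101 = 101 + J² - 35*J)
1/(6422 + c(75)) = 1/(6422 + (101 + 75² - 35*75)) = 1/(6422 + (101 + 5625 - 2625)) = 1/(6422 + 3101) = 1/9523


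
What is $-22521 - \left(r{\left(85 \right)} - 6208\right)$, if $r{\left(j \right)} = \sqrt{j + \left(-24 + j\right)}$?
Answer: $-16313 - \sqrt{146} \approx -16325.0$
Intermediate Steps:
$r{\left(j \right)} = \sqrt{-24 + 2 j}$
$-22521 - \left(r{\left(85 \right)} - 6208\right) = -22521 - \left(\sqrt{-24 + 2 \cdot 85} - 6208\right) = -22521 - \left(\sqrt{-24 + 170} - 6208\right) = -22521 - \left(\sqrt{146} - 6208\right) = -22521 - \left(-6208 + \sqrt{146}\right) = -22521 + \left(6208 - \sqrt{146}\right) = -16313 - \sqrt{146}$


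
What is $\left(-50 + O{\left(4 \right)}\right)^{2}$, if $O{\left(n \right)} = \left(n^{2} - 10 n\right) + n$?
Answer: $4900$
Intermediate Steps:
$O{\left(n \right)} = n^{2} - 9 n$
$\left(-50 + O{\left(4 \right)}\right)^{2} = \left(-50 + 4 \left(-9 + 4\right)\right)^{2} = \left(-50 + 4 \left(-5\right)\right)^{2} = \left(-50 - 20\right)^{2} = \left(-70\right)^{2} = 4900$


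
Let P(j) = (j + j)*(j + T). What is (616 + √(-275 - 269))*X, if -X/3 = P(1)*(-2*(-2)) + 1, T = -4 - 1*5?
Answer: 116424 + 756*I*√34 ≈ 1.1642e+5 + 4408.2*I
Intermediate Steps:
T = -9 (T = -4 - 5 = -9)
P(j) = 2*j*(-9 + j) (P(j) = (j + j)*(j - 9) = (2*j)*(-9 + j) = 2*j*(-9 + j))
X = 189 (X = -3*((2*1*(-9 + 1))*(-2*(-2)) + 1) = -3*((2*1*(-8))*4 + 1) = -3*(-16*4 + 1) = -3*(-64 + 1) = -3*(-63) = 189)
(616 + √(-275 - 269))*X = (616 + √(-275 - 269))*189 = (616 + √(-544))*189 = (616 + 4*I*√34)*189 = 116424 + 756*I*√34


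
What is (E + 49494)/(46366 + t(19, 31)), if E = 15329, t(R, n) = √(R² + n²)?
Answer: 1502791609/1074902317 - 64823*√1322/2149804634 ≈ 1.3970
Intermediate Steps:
(E + 49494)/(46366 + t(19, 31)) = (15329 + 49494)/(46366 + √(19² + 31²)) = 64823/(46366 + √(361 + 961)) = 64823/(46366 + √1322)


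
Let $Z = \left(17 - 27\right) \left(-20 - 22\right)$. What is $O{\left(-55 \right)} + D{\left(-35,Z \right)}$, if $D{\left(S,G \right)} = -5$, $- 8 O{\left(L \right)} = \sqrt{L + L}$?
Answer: $-5 - \frac{i \sqrt{110}}{8} \approx -5.0 - 1.311 i$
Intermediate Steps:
$Z = 420$ ($Z = \left(-10\right) \left(-42\right) = 420$)
$O{\left(L \right)} = - \frac{\sqrt{2} \sqrt{L}}{8}$ ($O{\left(L \right)} = - \frac{\sqrt{L + L}}{8} = - \frac{\sqrt{2 L}}{8} = - \frac{\sqrt{2} \sqrt{L}}{8}$)
$O{\left(-55 \right)} + D{\left(-35,Z \right)} = - \frac{\sqrt{2} \sqrt{-55}}{8} - 5 = - \frac{\sqrt{2} i \sqrt{55}}{8} - 5 = - \frac{i \sqrt{110}}{8} - 5 = -5 - \frac{i \sqrt{110}}{8}$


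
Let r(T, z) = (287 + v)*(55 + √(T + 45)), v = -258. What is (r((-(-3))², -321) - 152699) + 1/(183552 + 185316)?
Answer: -55737430271/368868 + 87*√6 ≈ -1.5089e+5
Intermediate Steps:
r(T, z) = 1595 + 29*√(45 + T) (r(T, z) = (287 - 258)*(55 + √(T + 45)) = 29*(55 + √(45 + T)) = 1595 + 29*√(45 + T))
(r((-(-3))², -321) - 152699) + 1/(183552 + 185316) = ((1595 + 29*√(45 + (-(-3))²)) - 152699) + 1/(183552 + 185316) = ((1595 + 29*√(45 + (-1*(-3))²)) - 152699) + 1/368868 = ((1595 + 29*√(45 + 3²)) - 152699) + 1/368868 = ((1595 + 29*√(45 + 9)) - 152699) + 1/368868 = ((1595 + 29*√54) - 152699) + 1/368868 = ((1595 + 29*(3*√6)) - 152699) + 1/368868 = ((1595 + 87*√6) - 152699) + 1/368868 = (-151104 + 87*√6) + 1/368868 = -55737430271/368868 + 87*√6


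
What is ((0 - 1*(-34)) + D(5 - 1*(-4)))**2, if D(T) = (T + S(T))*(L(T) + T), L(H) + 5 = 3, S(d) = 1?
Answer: 10816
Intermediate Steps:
L(H) = -2 (L(H) = -5 + 3 = -2)
D(T) = (1 + T)*(-2 + T) (D(T) = (T + 1)*(-2 + T) = (1 + T)*(-2 + T))
((0 - 1*(-34)) + D(5 - 1*(-4)))**2 = ((0 - 1*(-34)) + (-2 + (5 - 1*(-4))**2 - (5 - 1*(-4))))**2 = ((0 + 34) + (-2 + (5 + 4)**2 - (5 + 4)))**2 = (34 + (-2 + 9**2 - 1*9))**2 = (34 + (-2 + 81 - 9))**2 = (34 + 70)**2 = 104**2 = 10816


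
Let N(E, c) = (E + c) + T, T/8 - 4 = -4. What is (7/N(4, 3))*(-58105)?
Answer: -58105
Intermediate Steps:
T = 0 (T = 32 + 8*(-4) = 32 - 32 = 0)
N(E, c) = E + c (N(E, c) = (E + c) + 0 = E + c)
(7/N(4, 3))*(-58105) = (7/(4 + 3))*(-58105) = (7/7)*(-58105) = (7*(⅐))*(-58105) = 1*(-58105) = -58105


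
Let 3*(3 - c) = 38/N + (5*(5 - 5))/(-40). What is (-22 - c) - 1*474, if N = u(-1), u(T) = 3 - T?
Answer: -2975/6 ≈ -495.83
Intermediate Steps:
N = 4 (N = 3 - 1*(-1) = 3 + 1 = 4)
c = -⅙ (c = 3 - (38/4 + (5*(5 - 5))/(-40))/3 = 3 - (38*(¼) + (5*0)*(-1/40))/3 = 3 - (19/2 + 0*(-1/40))/3 = 3 - (19/2 + 0)/3 = 3 - ⅓*19/2 = 3 - 19/6 = -⅙ ≈ -0.16667)
(-22 - c) - 1*474 = (-22 - 1*(-⅙)) - 1*474 = (-22 + ⅙) - 474 = -131/6 - 474 = -2975/6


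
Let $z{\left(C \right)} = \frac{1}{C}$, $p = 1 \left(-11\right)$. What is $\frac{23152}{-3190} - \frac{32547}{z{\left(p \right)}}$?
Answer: $\frac{571025539}{1595} \approx 3.5801 \cdot 10^{5}$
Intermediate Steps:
$p = -11$
$\frac{23152}{-3190} - \frac{32547}{z{\left(p \right)}} = \frac{23152}{-3190} - \frac{32547}{\frac{1}{-11}} = 23152 \left(- \frac{1}{3190}\right) - \frac{32547}{- \frac{1}{11}} = - \frac{11576}{1595} - -358017 = - \frac{11576}{1595} + 358017 = \frac{571025539}{1595}$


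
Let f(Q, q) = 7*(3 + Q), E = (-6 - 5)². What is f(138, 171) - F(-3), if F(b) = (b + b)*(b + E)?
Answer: 1695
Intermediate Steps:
E = 121 (E = (-11)² = 121)
F(b) = 2*b*(121 + b) (F(b) = (b + b)*(b + 121) = (2*b)*(121 + b) = 2*b*(121 + b))
f(Q, q) = 21 + 7*Q
f(138, 171) - F(-3) = (21 + 7*138) - 2*(-3)*(121 - 3) = (21 + 966) - 2*(-3)*118 = 987 - 1*(-708) = 987 + 708 = 1695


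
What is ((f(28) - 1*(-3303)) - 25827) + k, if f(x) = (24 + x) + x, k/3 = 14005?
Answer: 19571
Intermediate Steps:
k = 42015 (k = 3*14005 = 42015)
f(x) = 24 + 2*x
((f(28) - 1*(-3303)) - 25827) + k = (((24 + 2*28) - 1*(-3303)) - 25827) + 42015 = (((24 + 56) + 3303) - 25827) + 42015 = ((80 + 3303) - 25827) + 42015 = (3383 - 25827) + 42015 = -22444 + 42015 = 19571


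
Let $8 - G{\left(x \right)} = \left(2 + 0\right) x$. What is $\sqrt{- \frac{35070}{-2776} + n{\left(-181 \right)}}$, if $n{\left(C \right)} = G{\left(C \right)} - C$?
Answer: $\frac{17 \sqrt{939329}}{694} \approx 23.741$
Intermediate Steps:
$G{\left(x \right)} = 8 - 2 x$ ($G{\left(x \right)} = 8 - \left(2 + 0\right) x = 8 - 2 x$)
$n{\left(C \right)} = 8 - 3 C$ ($n{\left(C \right)} = \left(8 - 2 C\right) - C = 8 - 3 C$)
$\sqrt{- \frac{35070}{-2776} + n{\left(-181 \right)}} = \sqrt{- \frac{35070}{-2776} + \left(8 - -543\right)} = \sqrt{\left(-35070\right) \left(- \frac{1}{2776}\right) + \left(8 + 543\right)} = \sqrt{\frac{17535}{1388} + 551} = \sqrt{\frac{782323}{1388}} = \frac{17 \sqrt{939329}}{694}$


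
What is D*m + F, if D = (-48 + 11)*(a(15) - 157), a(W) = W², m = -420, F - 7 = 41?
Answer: 1056768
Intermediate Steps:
F = 48 (F = 7 + 41 = 48)
D = -2516 (D = (-48 + 11)*(15² - 157) = -37*(225 - 157) = -37*68 = -2516)
D*m + F = -2516*(-420) + 48 = 1056720 + 48 = 1056768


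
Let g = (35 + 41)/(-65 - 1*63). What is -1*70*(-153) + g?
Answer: 342701/32 ≈ 10709.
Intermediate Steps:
g = -19/32 (g = 76/(-65 - 63) = 76/(-128) = 76*(-1/128) = -19/32 ≈ -0.59375)
-1*70*(-153) + g = -1*70*(-153) - 19/32 = -70*(-153) - 19/32 = 10710 - 19/32 = 342701/32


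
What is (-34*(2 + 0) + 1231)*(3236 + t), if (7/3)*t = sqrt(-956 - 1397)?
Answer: 3763468 + 3489*I*sqrt(2353)/7 ≈ 3.7635e+6 + 24178.0*I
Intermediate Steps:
t = 3*I*sqrt(2353)/7 (t = 3*sqrt(-956 - 1397)/7 = 3*sqrt(-2353)/7 = 3*(I*sqrt(2353))/7 = 3*I*sqrt(2353)/7 ≈ 20.789*I)
(-34*(2 + 0) + 1231)*(3236 + t) = (-34*(2 + 0) + 1231)*(3236 + 3*I*sqrt(2353)/7) = (-34*2 + 1231)*(3236 + 3*I*sqrt(2353)/7) = (-68 + 1231)*(3236 + 3*I*sqrt(2353)/7) = 1163*(3236 + 3*I*sqrt(2353)/7) = 3763468 + 3489*I*sqrt(2353)/7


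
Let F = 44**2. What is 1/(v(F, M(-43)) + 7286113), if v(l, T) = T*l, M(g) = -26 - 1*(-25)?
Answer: 1/7284177 ≈ 1.3728e-7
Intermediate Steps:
F = 1936
M(g) = -1 (M(g) = -26 + 25 = -1)
1/(v(F, M(-43)) + 7286113) = 1/(-1*1936 + 7286113) = 1/(-1936 + 7286113) = 1/7284177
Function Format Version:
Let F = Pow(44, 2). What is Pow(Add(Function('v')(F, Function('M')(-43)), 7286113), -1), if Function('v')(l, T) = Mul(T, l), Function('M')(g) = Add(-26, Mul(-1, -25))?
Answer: Rational(1, 7284177) ≈ 1.3728e-7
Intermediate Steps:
F = 1936
Function('M')(g) = -1 (Function('M')(g) = Add(-26, 25) = -1)
Pow(Add(Function('v')(F, Function('M')(-43)), 7286113), -1) = Pow(Add(Mul(-1, 1936), 7286113), -1) = Pow(Add(-1936, 7286113), -1) = Pow(7284177, -1) = Rational(1, 7284177)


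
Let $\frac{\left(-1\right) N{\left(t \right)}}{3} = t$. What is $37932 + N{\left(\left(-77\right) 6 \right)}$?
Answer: $39318$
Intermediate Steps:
$N{\left(t \right)} = - 3 t$
$37932 + N{\left(\left(-77\right) 6 \right)} = 37932 - 3 \left(\left(-77\right) 6\right) = 37932 - -1386 = 37932 + 1386 = 39318$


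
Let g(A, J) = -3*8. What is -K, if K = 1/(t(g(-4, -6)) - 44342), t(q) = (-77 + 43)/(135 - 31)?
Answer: 52/2305801 ≈ 2.2552e-5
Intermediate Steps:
g(A, J) = -24
t(q) = -17/52 (t(q) = -34/104 = -34*1/104 = -17/52)
K = -52/2305801 (K = 1/(-17/52 - 44342) = 1/(-2305801/52) = -52/2305801 ≈ -2.2552e-5)
-K = -1*(-52/2305801) = 52/2305801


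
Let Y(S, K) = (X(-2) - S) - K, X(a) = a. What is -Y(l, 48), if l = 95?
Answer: 145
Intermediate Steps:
Y(S, K) = -2 - K - S (Y(S, K) = (-2 - S) - K = -2 - K - S)
-Y(l, 48) = -(-2 - 1*48 - 1*95) = -(-2 - 48 - 95) = -1*(-145) = 145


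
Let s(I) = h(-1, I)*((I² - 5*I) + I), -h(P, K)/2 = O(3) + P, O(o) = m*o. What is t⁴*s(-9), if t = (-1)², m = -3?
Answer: 2340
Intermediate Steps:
O(o) = -3*o
h(P, K) = 18 - 2*P (h(P, K) = -2*(-3*3 + P) = -2*(-9 + P) = 18 - 2*P)
s(I) = -80*I + 20*I² (s(I) = (18 - 2*(-1))*((I² - 5*I) + I) = (18 + 2)*(I² - 4*I) = 20*(I² - 4*I) = -80*I + 20*I²)
t = 1
t⁴*s(-9) = 1⁴*(20*(-9)*(-4 - 9)) = 1*(20*(-9)*(-13)) = 1*2340 = 2340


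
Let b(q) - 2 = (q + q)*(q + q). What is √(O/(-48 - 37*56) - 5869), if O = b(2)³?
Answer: I*√412343710/265 ≈ 76.627*I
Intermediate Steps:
b(q) = 2 + 4*q² (b(q) = 2 + (q + q)*(q + q) = 2 + (2*q)*(2*q) = 2 + 4*q²)
O = 5832 (O = (2 + 4*2²)³ = (2 + 4*4)³ = (2 + 16)³ = 18³ = 5832)
√(O/(-48 - 37*56) - 5869) = √(5832/(-48 - 37*56) - 5869) = √(5832/(-48 - 2072) - 5869) = √(5832/(-2120) - 5869) = √(5832*(-1/2120) - 5869) = √(-729/265 - 5869) = √(-1556014/265) = I*√412343710/265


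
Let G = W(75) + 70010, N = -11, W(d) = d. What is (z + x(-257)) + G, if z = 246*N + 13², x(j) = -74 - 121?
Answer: 67353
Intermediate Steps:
x(j) = -195
G = 70085 (G = 75 + 70010 = 70085)
z = -2537 (z = 246*(-11) + 13² = -2706 + 169 = -2537)
(z + x(-257)) + G = (-2537 - 195) + 70085 = -2732 + 70085 = 67353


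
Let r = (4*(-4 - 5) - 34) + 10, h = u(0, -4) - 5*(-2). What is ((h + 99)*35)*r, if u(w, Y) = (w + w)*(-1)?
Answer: -228900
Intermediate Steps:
u(w, Y) = -2*w (u(w, Y) = (2*w)*(-1) = -2*w)
h = 10 (h = -2*0 - 5*(-2) = 0 + 10 = 10)
r = -60 (r = (4*(-9) - 34) + 10 = (-36 - 34) + 10 = -70 + 10 = -60)
((h + 99)*35)*r = ((10 + 99)*35)*(-60) = (109*35)*(-60) = 3815*(-60) = -228900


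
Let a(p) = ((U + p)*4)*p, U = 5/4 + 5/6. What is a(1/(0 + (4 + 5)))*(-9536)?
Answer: -753344/81 ≈ -9300.5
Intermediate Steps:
U = 25/12 (U = 5*(¼) + 5*(⅙) = 5/4 + ⅚ = 25/12 ≈ 2.0833)
a(p) = p*(25/3 + 4*p) (a(p) = ((25/12 + p)*4)*p = (25/3 + 4*p)*p = p*(25/3 + 4*p))
a(1/(0 + (4 + 5)))*(-9536) = ((25 + 12/(0 + (4 + 5)))/(3*(0 + (4 + 5))))*(-9536) = ((25 + 12/(0 + 9))/(3*(0 + 9)))*(-9536) = ((⅓)*(25 + 12/9)/9)*(-9536) = ((⅓)*(⅑)*(25 + 12*(⅑)))*(-9536) = ((⅓)*(⅑)*(25 + 4/3))*(-9536) = ((⅓)*(⅑)*(79/3))*(-9536) = (79/81)*(-9536) = -753344/81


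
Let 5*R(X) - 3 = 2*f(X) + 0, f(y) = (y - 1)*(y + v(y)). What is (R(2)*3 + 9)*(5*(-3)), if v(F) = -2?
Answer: -162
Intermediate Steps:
f(y) = (-1 + y)*(-2 + y) (f(y) = (y - 1)*(y - 2) = (-1 + y)*(-2 + y))
R(X) = 7/5 - 6*X/5 + 2*X²/5 (R(X) = ⅗ + (2*(2 + X² - 3*X) + 0)/5 = ⅗ + ((4 - 6*X + 2*X²) + 0)/5 = ⅗ + (4 - 6*X + 2*X²)/5 = ⅗ + (⅘ - 6*X/5 + 2*X²/5) = 7/5 - 6*X/5 + 2*X²/5)
(R(2)*3 + 9)*(5*(-3)) = ((7/5 - 6/5*2 + (⅖)*2²)*3 + 9)*(5*(-3)) = ((7/5 - 12/5 + (⅖)*4)*3 + 9)*(-15) = ((7/5 - 12/5 + 8/5)*3 + 9)*(-15) = ((⅗)*3 + 9)*(-15) = (9/5 + 9)*(-15) = (54/5)*(-15) = -162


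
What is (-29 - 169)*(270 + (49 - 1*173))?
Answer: -28908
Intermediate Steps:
(-29 - 169)*(270 + (49 - 1*173)) = -198*(270 + (49 - 173)) = -198*(270 - 124) = -198*146 = -28908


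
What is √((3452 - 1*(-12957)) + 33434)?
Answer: √49843 ≈ 223.26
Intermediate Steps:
√((3452 - 1*(-12957)) + 33434) = √((3452 + 12957) + 33434) = √(16409 + 33434) = √49843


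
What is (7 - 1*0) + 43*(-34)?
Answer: -1455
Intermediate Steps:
(7 - 1*0) + 43*(-34) = (7 + 0) - 1462 = 7 - 1462 = -1455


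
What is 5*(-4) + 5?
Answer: -15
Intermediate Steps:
5*(-4) + 5 = -20 + 5 = -15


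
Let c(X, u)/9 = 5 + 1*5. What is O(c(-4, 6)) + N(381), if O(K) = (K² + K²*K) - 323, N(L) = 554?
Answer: 737331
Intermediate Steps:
c(X, u) = 90 (c(X, u) = 9*(5 + 1*5) = 9*(5 + 5) = 9*10 = 90)
O(K) = -323 + K² + K³ (O(K) = (K² + K³) - 323 = -323 + K² + K³)
O(c(-4, 6)) + N(381) = (-323 + 90² + 90³) + 554 = (-323 + 8100 + 729000) + 554 = 736777 + 554 = 737331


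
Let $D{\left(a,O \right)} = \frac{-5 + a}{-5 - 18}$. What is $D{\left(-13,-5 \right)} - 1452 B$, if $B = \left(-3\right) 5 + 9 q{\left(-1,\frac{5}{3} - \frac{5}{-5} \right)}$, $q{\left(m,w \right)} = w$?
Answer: $- \frac{300546}{23} \approx -13067.0$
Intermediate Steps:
$D{\left(a,O \right)} = \frac{5}{23} - \frac{a}{23}$ ($D{\left(a,O \right)} = \frac{-5 + a}{-23} = \left(-5 + a\right) \left(- \frac{1}{23}\right) = \frac{5}{23} - \frac{a}{23}$)
$B = 9$ ($B = \left(-3\right) 5 + 9 \left(\frac{5}{3} - \frac{5}{-5}\right) = -15 + 9 \left(5 \cdot \frac{1}{3} - -1\right) = -15 + 9 \left(\frac{5}{3} + 1\right) = -15 + 9 \cdot \frac{8}{3} = -15 + 24 = 9$)
$D{\left(-13,-5 \right)} - 1452 B = \left(\frac{5}{23} - - \frac{13}{23}\right) - 13068 = \left(\frac{5}{23} + \frac{13}{23}\right) - 13068 = \frac{18}{23} - 13068 = - \frac{300546}{23}$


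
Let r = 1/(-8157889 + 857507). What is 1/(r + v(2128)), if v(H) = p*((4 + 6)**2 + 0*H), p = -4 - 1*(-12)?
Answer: 7300382/5840305599 ≈ 0.0012500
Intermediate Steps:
p = 8 (p = -4 + 12 = 8)
v(H) = 800 (v(H) = 8*((4 + 6)**2 + 0*H) = 8*(10**2 + 0) = 8*(100 + 0) = 8*100 = 800)
r = -1/7300382 (r = 1/(-7300382) = -1/7300382 ≈ -1.3698e-7)
1/(r + v(2128)) = 1/(-1/7300382 + 800) = 1/(5840305599/7300382) = 7300382/5840305599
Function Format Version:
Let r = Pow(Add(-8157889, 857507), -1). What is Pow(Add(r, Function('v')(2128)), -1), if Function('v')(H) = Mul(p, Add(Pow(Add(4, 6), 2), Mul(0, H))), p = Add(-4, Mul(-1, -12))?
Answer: Rational(7300382, 5840305599) ≈ 0.0012500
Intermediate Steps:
p = 8 (p = Add(-4, 12) = 8)
Function('v')(H) = 800 (Function('v')(H) = Mul(8, Add(Pow(Add(4, 6), 2), Mul(0, H))) = Mul(8, Add(Pow(10, 2), 0)) = Mul(8, Add(100, 0)) = Mul(8, 100) = 800)
r = Rational(-1, 7300382) (r = Pow(-7300382, -1) = Rational(-1, 7300382) ≈ -1.3698e-7)
Pow(Add(r, Function('v')(2128)), -1) = Pow(Add(Rational(-1, 7300382), 800), -1) = Pow(Rational(5840305599, 7300382), -1) = Rational(7300382, 5840305599)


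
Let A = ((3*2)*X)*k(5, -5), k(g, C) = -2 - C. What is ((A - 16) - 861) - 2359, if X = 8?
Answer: -3092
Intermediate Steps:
A = 144 (A = ((3*2)*8)*(-2 - 1*(-5)) = (6*8)*(-2 + 5) = 48*3 = 144)
((A - 16) - 861) - 2359 = ((144 - 16) - 861) - 2359 = (128 - 861) - 2359 = -733 - 2359 = -3092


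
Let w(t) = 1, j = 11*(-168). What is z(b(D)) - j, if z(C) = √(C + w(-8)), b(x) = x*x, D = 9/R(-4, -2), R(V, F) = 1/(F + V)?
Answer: 1848 + √2917 ≈ 1902.0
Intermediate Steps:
j = -1848
D = -54 (D = 9/(1/(-2 - 4)) = 9/(1/(-6)) = 9/(-⅙) = 9*(-6) = -54)
b(x) = x²
z(C) = √(1 + C) (z(C) = √(C + 1) = √(1 + C))
z(b(D)) - j = √(1 + (-54)²) - 1*(-1848) = √(1 + 2916) + 1848 = √2917 + 1848 = 1848 + √2917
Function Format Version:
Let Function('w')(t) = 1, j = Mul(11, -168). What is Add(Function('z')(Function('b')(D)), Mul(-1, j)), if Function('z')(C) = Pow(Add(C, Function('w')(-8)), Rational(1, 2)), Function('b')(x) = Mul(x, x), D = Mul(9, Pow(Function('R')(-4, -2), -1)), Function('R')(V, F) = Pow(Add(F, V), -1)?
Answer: Add(1848, Pow(2917, Rational(1, 2))) ≈ 1902.0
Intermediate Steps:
j = -1848
D = -54 (D = Mul(9, Pow(Pow(Add(-2, -4), -1), -1)) = Mul(9, Pow(Pow(-6, -1), -1)) = Mul(9, Pow(Rational(-1, 6), -1)) = Mul(9, -6) = -54)
Function('b')(x) = Pow(x, 2)
Function('z')(C) = Pow(Add(1, C), Rational(1, 2)) (Function('z')(C) = Pow(Add(C, 1), Rational(1, 2)) = Pow(Add(1, C), Rational(1, 2)))
Add(Function('z')(Function('b')(D)), Mul(-1, j)) = Add(Pow(Add(1, Pow(-54, 2)), Rational(1, 2)), Mul(-1, -1848)) = Add(Pow(Add(1, 2916), Rational(1, 2)), 1848) = Add(Pow(2917, Rational(1, 2)), 1848) = Add(1848, Pow(2917, Rational(1, 2)))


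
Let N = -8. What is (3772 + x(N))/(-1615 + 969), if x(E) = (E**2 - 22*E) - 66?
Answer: -1973/323 ≈ -6.1084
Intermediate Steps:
x(E) = -66 + E**2 - 22*E
(3772 + x(N))/(-1615 + 969) = (3772 + (-66 + (-8)**2 - 22*(-8)))/(-1615 + 969) = (3772 + (-66 + 64 + 176))/(-646) = (3772 + 174)*(-1/646) = 3946*(-1/646) = -1973/323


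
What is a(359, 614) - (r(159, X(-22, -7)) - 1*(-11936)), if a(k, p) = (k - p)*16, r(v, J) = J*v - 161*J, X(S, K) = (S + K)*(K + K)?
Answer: -15204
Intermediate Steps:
X(S, K) = 2*K*(K + S) (X(S, K) = (K + S)*(2*K) = 2*K*(K + S))
r(v, J) = -161*J + J*v
a(k, p) = -16*p + 16*k
a(359, 614) - (r(159, X(-22, -7)) - 1*(-11936)) = (-16*614 + 16*359) - ((2*(-7)*(-7 - 22))*(-161 + 159) - 1*(-11936)) = (-9824 + 5744) - ((2*(-7)*(-29))*(-2) + 11936) = -4080 - (406*(-2) + 11936) = -4080 - (-812 + 11936) = -4080 - 1*11124 = -4080 - 11124 = -15204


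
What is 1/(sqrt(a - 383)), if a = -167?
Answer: -I*sqrt(22)/110 ≈ -0.04264*I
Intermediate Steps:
1/(sqrt(a - 383)) = 1/(sqrt(-167 - 383)) = 1/(sqrt(-550)) = 1/(5*I*sqrt(22)) = -I*sqrt(22)/110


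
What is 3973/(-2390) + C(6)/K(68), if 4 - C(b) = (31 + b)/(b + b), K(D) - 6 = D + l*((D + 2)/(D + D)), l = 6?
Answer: -15508117/9396285 ≈ -1.6505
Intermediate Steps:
K(D) = 6 + D + 3*(2 + D)/D (K(D) = 6 + (D + 6*((D + 2)/(D + D))) = 6 + (D + 6*((2 + D)/((2*D)))) = 6 + (D + 6*((2 + D)*(1/(2*D)))) = 6 + (D + 6*((2 + D)/(2*D))) = 6 + (D + 3*(2 + D)/D) = 6 + D + 3*(2 + D)/D)
C(b) = 4 - (31 + b)/(2*b) (C(b) = 4 - (31 + b)/(b + b) = 4 - (31 + b)/(2*b))
3973/(-2390) + C(6)/K(68) = 3973/(-2390) + ((½)*(-31 + 7*6)/6)/(9 + 68 + 6/68) = 3973*(-1/2390) + ((½)*(⅙)*(-31 + 42))/(9 + 68 + 6*(1/68)) = -3973/2390 + ((½)*(⅙)*11)/(9 + 68 + 3/34) = -3973/2390 + 11/(12*(2621/34)) = -3973/2390 + (11/12)*(34/2621) = -3973/2390 + 187/15726 = -15508117/9396285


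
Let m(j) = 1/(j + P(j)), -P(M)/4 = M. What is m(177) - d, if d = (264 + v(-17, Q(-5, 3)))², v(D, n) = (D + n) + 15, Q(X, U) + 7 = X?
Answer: -33187501/531 ≈ -62500.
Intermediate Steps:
P(M) = -4*M
Q(X, U) = -7 + X
v(D, n) = 15 + D + n
d = 62500 (d = (264 + (15 - 17 + (-7 - 5)))² = (264 + (15 - 17 - 12))² = (264 - 14)² = 250² = 62500)
m(j) = -1/(3*j) (m(j) = 1/(j - 4*j) = 1/(-3*j) = -1/(3*j))
m(177) - d = -⅓/177 - 1*62500 = -⅓*1/177 - 62500 = -1/531 - 62500 = -33187501/531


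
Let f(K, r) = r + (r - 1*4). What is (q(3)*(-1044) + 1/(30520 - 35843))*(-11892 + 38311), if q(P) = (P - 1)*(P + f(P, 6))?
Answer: -3229951670635/5323 ≈ -6.0679e+8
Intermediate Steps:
f(K, r) = -4 + 2*r (f(K, r) = r + (r - 4) = r + (-4 + r) = -4 + 2*r)
q(P) = (-1 + P)*(8 + P) (q(P) = (P - 1)*(P + (-4 + 2*6)) = (-1 + P)*(P + (-4 + 12)) = (-1 + P)*(P + 8) = (-1 + P)*(8 + P))
(q(3)*(-1044) + 1/(30520 - 35843))*(-11892 + 38311) = ((-8 + 3² + 7*3)*(-1044) + 1/(30520 - 35843))*(-11892 + 38311) = ((-8 + 9 + 21)*(-1044) + 1/(-5323))*26419 = (22*(-1044) - 1/5323)*26419 = (-22968 - 1/5323)*26419 = -122258665/5323*26419 = -3229951670635/5323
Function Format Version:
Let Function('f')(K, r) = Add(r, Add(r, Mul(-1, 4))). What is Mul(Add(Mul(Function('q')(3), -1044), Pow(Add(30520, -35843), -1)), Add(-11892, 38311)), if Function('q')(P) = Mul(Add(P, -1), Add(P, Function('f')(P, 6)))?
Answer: Rational(-3229951670635, 5323) ≈ -6.0679e+8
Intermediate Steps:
Function('f')(K, r) = Add(-4, Mul(2, r)) (Function('f')(K, r) = Add(r, Add(r, -4)) = Add(r, Add(-4, r)) = Add(-4, Mul(2, r)))
Function('q')(P) = Mul(Add(-1, P), Add(8, P)) (Function('q')(P) = Mul(Add(P, -1), Add(P, Add(-4, Mul(2, 6)))) = Mul(Add(-1, P), Add(P, Add(-4, 12))) = Mul(Add(-1, P), Add(P, 8)) = Mul(Add(-1, P), Add(8, P)))
Mul(Add(Mul(Function('q')(3), -1044), Pow(Add(30520, -35843), -1)), Add(-11892, 38311)) = Mul(Add(Mul(Add(-8, Pow(3, 2), Mul(7, 3)), -1044), Pow(Add(30520, -35843), -1)), Add(-11892, 38311)) = Mul(Add(Mul(Add(-8, 9, 21), -1044), Pow(-5323, -1)), 26419) = Mul(Add(Mul(22, -1044), Rational(-1, 5323)), 26419) = Mul(Add(-22968, Rational(-1, 5323)), 26419) = Mul(Rational(-122258665, 5323), 26419) = Rational(-3229951670635, 5323)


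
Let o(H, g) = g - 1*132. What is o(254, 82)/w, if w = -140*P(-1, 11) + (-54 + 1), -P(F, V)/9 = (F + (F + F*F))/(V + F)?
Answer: 50/179 ≈ 0.27933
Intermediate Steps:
P(F, V) = -9*(F² + 2*F)/(F + V) (P(F, V) = -9*(F + (F + F*F))/(V + F) = -9*(F + (F + F²))/(F + V) = -9*(F² + 2*F)/(F + V))
o(H, g) = -132 + g (o(H, g) = g - 132 = -132 + g)
w = -179 (w = -(-1260)*(-1)*(2 - 1)/(-1 + 11) + (-54 + 1) = -(-1260)*(-1)/10 - 53 = -140*9/10 - 53 = -126 - 53 = -179)
o(254, 82)/w = (-132 + 82)/(-179) = -50*(-1/179) = 50/179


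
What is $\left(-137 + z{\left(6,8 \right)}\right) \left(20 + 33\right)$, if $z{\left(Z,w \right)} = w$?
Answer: $-6837$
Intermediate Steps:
$\left(-137 + z{\left(6,8 \right)}\right) \left(20 + 33\right) = \left(-137 + 8\right) \left(20 + 33\right) = \left(-129\right) 53 = -6837$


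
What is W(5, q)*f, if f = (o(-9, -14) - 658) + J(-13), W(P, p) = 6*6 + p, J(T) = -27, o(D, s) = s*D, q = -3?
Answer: -18447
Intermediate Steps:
o(D, s) = D*s
W(P, p) = 36 + p
f = -559 (f = (-9*(-14) - 658) - 27 = (126 - 658) - 27 = -532 - 27 = -559)
W(5, q)*f = (36 - 3)*(-559) = 33*(-559) = -18447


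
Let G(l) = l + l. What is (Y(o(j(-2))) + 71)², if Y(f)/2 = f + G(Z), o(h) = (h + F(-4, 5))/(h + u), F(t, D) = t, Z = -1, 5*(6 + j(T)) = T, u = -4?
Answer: 4761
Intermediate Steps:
j(T) = -6 + T/5
G(l) = 2*l
o(h) = 1 (o(h) = (h - 4)/(h - 4) = (-4 + h)/(-4 + h) = 1)
Y(f) = -4 + 2*f (Y(f) = 2*(f + 2*(-1)) = 2*(f - 2) = 2*(-2 + f) = -4 + 2*f)
(Y(o(j(-2))) + 71)² = ((-4 + 2*1) + 71)² = ((-4 + 2) + 71)² = (-2 + 71)² = 69² = 4761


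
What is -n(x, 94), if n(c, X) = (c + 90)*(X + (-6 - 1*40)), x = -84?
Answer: -288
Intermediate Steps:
n(c, X) = (-46 + X)*(90 + c) (n(c, X) = (90 + c)*(X + (-6 - 40)) = (90 + c)*(X - 46) = (90 + c)*(-46 + X) = (-46 + X)*(90 + c))
-n(x, 94) = -(-4140 - 46*(-84) + 90*94 + 94*(-84)) = -(-4140 + 3864 + 8460 - 7896) = -1*288 = -288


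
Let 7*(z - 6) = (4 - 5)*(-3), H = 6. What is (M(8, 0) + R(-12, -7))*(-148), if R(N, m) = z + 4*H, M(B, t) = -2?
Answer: -29452/7 ≈ -4207.4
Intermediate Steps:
z = 45/7 (z = 6 + ((4 - 5)*(-3))/7 = 6 + (-1*(-3))/7 = 6 + (⅐)*3 = 6 + 3/7 = 45/7 ≈ 6.4286)
R(N, m) = 213/7 (R(N, m) = 45/7 + 4*6 = 45/7 + 24 = 213/7)
(M(8, 0) + R(-12, -7))*(-148) = (-2 + 213/7)*(-148) = (199/7)*(-148) = -29452/7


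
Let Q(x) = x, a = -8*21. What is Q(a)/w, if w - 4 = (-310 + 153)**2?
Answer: -168/24653 ≈ -0.0068146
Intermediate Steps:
a = -168
w = 24653 (w = 4 + (-310 + 153)**2 = 4 + (-157)**2 = 4 + 24649 = 24653)
Q(a)/w = -168/24653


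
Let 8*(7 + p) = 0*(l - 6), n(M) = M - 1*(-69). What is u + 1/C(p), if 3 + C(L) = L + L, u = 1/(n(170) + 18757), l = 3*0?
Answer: -18979/322932 ≈ -0.058771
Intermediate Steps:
l = 0
n(M) = 69 + M (n(M) = M + 69 = 69 + M)
p = -7 (p = -7 + (0*(0 - 6))/8 = -7 + (0*(-6))/8 = -7 + (1/8)*0 = -7 + 0 = -7)
u = 1/18996 (u = 1/((69 + 170) + 18757) = 1/(239 + 18757) = 1/18996 ≈ 5.2643e-5)
C(L) = -3 + 2*L (C(L) = -3 + (L + L) = -3 + 2*L)
u + 1/C(p) = 1/18996 + 1/(-3 + 2*(-7)) = 1/18996 + 1/(-3 - 14) = 1/18996 + 1/(-17) = 1/18996 - 1/17 = -18979/322932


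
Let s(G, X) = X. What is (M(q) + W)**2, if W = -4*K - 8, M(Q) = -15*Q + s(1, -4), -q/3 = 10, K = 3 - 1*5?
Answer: 198916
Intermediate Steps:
K = -2 (K = 3 - 5 = -2)
q = -30 (q = -3*10 = -30)
M(Q) = -4 - 15*Q (M(Q) = -15*Q - 4 = -4 - 15*Q)
W = 0 (W = -4*(-2) - 8 = 8 - 8 = 0)
(M(q) + W)**2 = ((-4 - 15*(-30)) + 0)**2 = ((-4 + 450) + 0)**2 = (446 + 0)**2 = 446**2 = 198916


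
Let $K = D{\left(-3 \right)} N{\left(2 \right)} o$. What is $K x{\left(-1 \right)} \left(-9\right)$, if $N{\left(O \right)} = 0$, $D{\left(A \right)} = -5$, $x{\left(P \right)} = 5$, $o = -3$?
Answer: $0$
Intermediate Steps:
$K = 0$ ($K = \left(-5\right) 0 \left(-3\right) = 0 \left(-3\right) = 0$)
$K x{\left(-1 \right)} \left(-9\right) = 0 \cdot 5 \left(-9\right) = 0 \left(-9\right) = 0$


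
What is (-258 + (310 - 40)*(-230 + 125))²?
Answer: 818417664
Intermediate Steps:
(-258 + (310 - 40)*(-230 + 125))² = (-258 + 270*(-105))² = (-258 - 28350)² = (-28608)² = 818417664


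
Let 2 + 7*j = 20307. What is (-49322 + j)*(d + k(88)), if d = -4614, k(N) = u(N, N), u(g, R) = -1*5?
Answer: 1500939431/7 ≈ 2.1442e+8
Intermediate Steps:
u(g, R) = -5
k(N) = -5
j = 20305/7 (j = -2/7 + (1/7)*20307 = -2/7 + 2901 = 20305/7 ≈ 2900.7)
(-49322 + j)*(d + k(88)) = (-49322 + 20305/7)*(-4614 - 5) = -324949/7*(-4619) = 1500939431/7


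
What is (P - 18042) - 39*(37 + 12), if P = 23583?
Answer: 3630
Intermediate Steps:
(P - 18042) - 39*(37 + 12) = (23583 - 18042) - 39*(37 + 12) = 5541 - 39*49 = 5541 - 1911 = 3630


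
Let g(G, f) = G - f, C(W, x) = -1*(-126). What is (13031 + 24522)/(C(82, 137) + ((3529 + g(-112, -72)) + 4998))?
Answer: 37553/8613 ≈ 4.3600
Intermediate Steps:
C(W, x) = 126
(13031 + 24522)/(C(82, 137) + ((3529 + g(-112, -72)) + 4998)) = (13031 + 24522)/(126 + ((3529 + (-112 - 1*(-72))) + 4998)) = 37553/(126 + ((3529 + (-112 + 72)) + 4998)) = 37553/(126 + ((3529 - 40) + 4998)) = 37553/(126 + (3489 + 4998)) = 37553/(126 + 8487) = 37553/8613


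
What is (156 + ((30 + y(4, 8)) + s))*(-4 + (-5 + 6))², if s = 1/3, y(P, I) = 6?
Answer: 1731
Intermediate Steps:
s = ⅓ ≈ 0.33333
(156 + ((30 + y(4, 8)) + s))*(-4 + (-5 + 6))² = (156 + ((30 + 6) + ⅓))*(-4 + (-5 + 6))² = (156 + (36 + ⅓))*(-4 + 1)² = (156 + 109/3)*(-3)² = (577/3)*9 = 1731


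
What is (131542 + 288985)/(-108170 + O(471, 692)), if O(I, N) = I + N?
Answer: -420527/107007 ≈ -3.9299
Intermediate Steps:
(131542 + 288985)/(-108170 + O(471, 692)) = (131542 + 288985)/(-108170 + (471 + 692)) = 420527/(-108170 + 1163) = 420527/(-107007) = 420527*(-1/107007) = -420527/107007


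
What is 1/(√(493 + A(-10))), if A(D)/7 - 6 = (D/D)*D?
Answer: √465/465 ≈ 0.046374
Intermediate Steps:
A(D) = 42 + 7*D (A(D) = 42 + 7*((D/D)*D) = 42 + 7*(1*D) = 42 + 7*D)
1/(√(493 + A(-10))) = 1/(√(493 + (42 + 7*(-10)))) = 1/(√(493 + (42 - 70))) = 1/(√(493 - 28)) = 1/(√465) = √465/465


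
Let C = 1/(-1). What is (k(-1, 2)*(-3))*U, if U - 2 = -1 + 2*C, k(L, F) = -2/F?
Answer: -3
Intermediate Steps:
C = -1
U = -1 (U = 2 + (-1 + 2*(-1)) = 2 + (-1 - 2) = 2 - 3 = -1)
(k(-1, 2)*(-3))*U = (-2/2*(-3))*(-1) = (-2*1/2*(-3))*(-1) = -1*(-3)*(-1) = 3*(-1) = -3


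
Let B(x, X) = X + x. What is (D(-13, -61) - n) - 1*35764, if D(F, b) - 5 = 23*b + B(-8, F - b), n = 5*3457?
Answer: -54407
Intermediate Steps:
n = 17285
D(F, b) = -3 + F + 22*b (D(F, b) = 5 + (23*b + ((F - b) - 8)) = 5 + (23*b + (-8 + F - b)) = 5 + (-8 + F + 22*b) = -3 + F + 22*b)
(D(-13, -61) - n) - 1*35764 = ((-3 - 13 + 22*(-61)) - 1*17285) - 1*35764 = ((-3 - 13 - 1342) - 17285) - 35764 = (-1358 - 17285) - 35764 = -18643 - 35764 = -54407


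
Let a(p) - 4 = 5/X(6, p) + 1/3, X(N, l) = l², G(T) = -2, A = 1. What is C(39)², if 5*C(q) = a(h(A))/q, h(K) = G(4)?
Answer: 4489/5475600 ≈ 0.00081982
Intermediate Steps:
h(K) = -2
a(p) = 13/3 + 5/p² (a(p) = 4 + (5/(p²) + 1/3) = 4 + (5/p² + 1*(⅓)) = 4 + (5/p² + ⅓) = 4 + (⅓ + 5/p²) = 13/3 + 5/p²)
C(q) = 67/(60*q) (C(q) = ((13/3 + 5/(-2)²)/q)/5 = ((13/3 + 5*(¼))/q)/5 = ((13/3 + 5/4)/q)/5 = (67/(12*q))/5 = 67/(60*q))
C(39)² = ((67/60)/39)² = ((67/60)*(1/39))² = (67/2340)² = 4489/5475600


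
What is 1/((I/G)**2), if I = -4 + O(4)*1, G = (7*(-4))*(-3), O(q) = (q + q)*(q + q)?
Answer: 49/25 ≈ 1.9600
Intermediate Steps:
O(q) = 4*q**2 (O(q) = (2*q)*(2*q) = 4*q**2)
G = 84 (G = -28*(-3) = 84)
I = 60 (I = -4 + (4*4**2)*1 = -4 + (4*16)*1 = -4 + 64*1 = -4 + 64 = 60)
1/((I/G)**2) = 1/((60/84)**2) = 1/((60*(1/84))**2) = 1/((5/7)**2) = 1/(25/49) = 49/25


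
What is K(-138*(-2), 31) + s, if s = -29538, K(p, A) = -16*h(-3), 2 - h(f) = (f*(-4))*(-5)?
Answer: -30530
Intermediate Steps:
h(f) = 2 - 20*f (h(f) = 2 - f*(-4)*(-5) = 2 - (-4*f)*(-5) = 2 - 20*f)
K(p, A) = -992 (K(p, A) = -16*(2 - 20*(-3)) = -16*(2 + 60) = -16*62 = -992)
K(-138*(-2), 31) + s = -992 - 29538 = -30530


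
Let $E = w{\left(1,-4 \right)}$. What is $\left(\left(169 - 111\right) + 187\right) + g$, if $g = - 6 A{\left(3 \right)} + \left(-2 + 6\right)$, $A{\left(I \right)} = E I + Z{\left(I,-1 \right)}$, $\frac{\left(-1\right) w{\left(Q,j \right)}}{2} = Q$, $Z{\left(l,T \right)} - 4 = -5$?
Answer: $291$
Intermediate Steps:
$Z{\left(l,T \right)} = -1$ ($Z{\left(l,T \right)} = 4 - 5 = -1$)
$w{\left(Q,j \right)} = - 2 Q$
$E = -2$ ($E = \left(-2\right) 1 = -2$)
$A{\left(I \right)} = -1 - 2 I$ ($A{\left(I \right)} = - 2 I - 1 = -1 - 2 I$)
$g = 46$ ($g = - 6 \left(-1 - 6\right) + \left(-2 + 6\right) = - 6 \left(-1 - 6\right) + 4 = \left(-6\right) \left(-7\right) + 4 = 42 + 4 = 46$)
$\left(\left(169 - 111\right) + 187\right) + g = \left(\left(169 - 111\right) + 187\right) + 46 = \left(58 + 187\right) + 46 = 245 + 46 = 291$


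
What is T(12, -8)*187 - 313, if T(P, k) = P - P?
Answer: -313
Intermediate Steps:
T(P, k) = 0
T(12, -8)*187 - 313 = 0*187 - 313 = 0 - 313 = -313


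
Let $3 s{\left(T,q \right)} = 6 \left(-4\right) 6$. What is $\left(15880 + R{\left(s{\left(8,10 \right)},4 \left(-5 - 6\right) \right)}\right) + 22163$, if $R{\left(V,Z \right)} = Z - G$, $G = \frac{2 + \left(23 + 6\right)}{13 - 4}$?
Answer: $\frac{341960}{9} \approx 37996.0$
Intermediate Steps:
$G = \frac{31}{9}$ ($G = \frac{2 + 29}{9} = 31 \cdot \frac{1}{9} = \frac{31}{9} \approx 3.4444$)
$s{\left(T,q \right)} = -48$ ($s{\left(T,q \right)} = \frac{6 \left(-4\right) 6}{3} = \frac{\left(-24\right) 6}{3} = \frac{1}{3} \left(-144\right) = -48$)
$R{\left(V,Z \right)} = - \frac{31}{9} + Z$ ($R{\left(V,Z \right)} = Z - \frac{31}{9} = - \frac{31}{9} + Z$)
$\left(15880 + R{\left(s{\left(8,10 \right)},4 \left(-5 - 6\right) \right)}\right) + 22163 = \left(15880 + \left(- \frac{31}{9} + 4 \left(-5 - 6\right)\right)\right) + 22163 = \left(15880 + \left(- \frac{31}{9} + 4 \left(-11\right)\right)\right) + 22163 = \left(15880 - \frac{427}{9}\right) + 22163 = \frac{142493}{9} + 22163 = \frac{341960}{9}$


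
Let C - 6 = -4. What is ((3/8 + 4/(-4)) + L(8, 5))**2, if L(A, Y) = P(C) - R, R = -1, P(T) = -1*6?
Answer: 2025/64 ≈ 31.641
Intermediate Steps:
C = 2 (C = 6 - 4 = 2)
P(T) = -6
L(A, Y) = -5 (L(A, Y) = -6 - 1*(-1) = -6 + 1 = -5)
((3/8 + 4/(-4)) + L(8, 5))**2 = ((3/8 + 4/(-4)) - 5)**2 = ((3*(1/8) + 4*(-1/4)) - 5)**2 = ((3/8 - 1) - 5)**2 = (-5/8 - 5)**2 = (-45/8)**2 = 2025/64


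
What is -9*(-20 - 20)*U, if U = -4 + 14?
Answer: 3600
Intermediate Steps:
U = 10
-9*(-20 - 20)*U = -9*(-20 - 20)*10 = -(-360)*10 = -9*(-400) = 3600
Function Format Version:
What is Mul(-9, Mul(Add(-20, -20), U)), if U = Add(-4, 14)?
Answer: 3600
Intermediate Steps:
U = 10
Mul(-9, Mul(Add(-20, -20), U)) = Mul(-9, Mul(Add(-20, -20), 10)) = Mul(-9, Mul(-40, 10)) = Mul(-9, -400) = 3600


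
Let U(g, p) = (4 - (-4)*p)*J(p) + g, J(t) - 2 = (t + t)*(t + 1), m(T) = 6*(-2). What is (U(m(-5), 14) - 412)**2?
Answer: 619810816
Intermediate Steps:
m(T) = -12
J(t) = 2 + 2*t*(1 + t) (J(t) = 2 + (t + t)*(t + 1) = 2 + (2*t)*(1 + t) = 2 + 2*t*(1 + t))
U(g, p) = g + (4 + 4*p)*(2 + 2*p + 2*p**2) (U(g, p) = (4 - (-4)*p)*(2 + 2*p + 2*p**2) + g = (4 + 4*p)*(2 + 2*p + 2*p**2) + g = g + (4 + 4*p)*(2 + 2*p + 2*p**2))
(U(m(-5), 14) - 412)**2 = ((8 - 12 + 8*14**3 + 16*14 + 16*14**2) - 412)**2 = ((8 - 12 + 8*2744 + 224 + 16*196) - 412)**2 = ((8 - 12 + 21952 + 224 + 3136) - 412)**2 = (25308 - 412)**2 = 24896**2 = 619810816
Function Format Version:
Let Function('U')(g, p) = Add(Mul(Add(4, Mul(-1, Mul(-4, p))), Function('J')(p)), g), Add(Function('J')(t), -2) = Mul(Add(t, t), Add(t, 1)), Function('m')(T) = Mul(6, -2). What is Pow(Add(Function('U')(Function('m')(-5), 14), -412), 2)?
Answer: 619810816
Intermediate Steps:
Function('m')(T) = -12
Function('J')(t) = Add(2, Mul(2, t, Add(1, t))) (Function('J')(t) = Add(2, Mul(Add(t, t), Add(t, 1))) = Add(2, Mul(Mul(2, t), Add(1, t))) = Add(2, Mul(2, t, Add(1, t))))
Function('U')(g, p) = Add(g, Mul(Add(4, Mul(4, p)), Add(2, Mul(2, p), Mul(2, Pow(p, 2))))) (Function('U')(g, p) = Add(Mul(Add(4, Mul(-1, Mul(-4, p))), Add(2, Mul(2, p), Mul(2, Pow(p, 2)))), g) = Add(Mul(Add(4, Mul(4, p)), Add(2, Mul(2, p), Mul(2, Pow(p, 2)))), g) = Add(g, Mul(Add(4, Mul(4, p)), Add(2, Mul(2, p), Mul(2, Pow(p, 2))))))
Pow(Add(Function('U')(Function('m')(-5), 14), -412), 2) = Pow(Add(Add(8, -12, Mul(8, Pow(14, 3)), Mul(16, 14), Mul(16, Pow(14, 2))), -412), 2) = Pow(Add(Add(8, -12, Mul(8, 2744), 224, Mul(16, 196)), -412), 2) = Pow(Add(Add(8, -12, 21952, 224, 3136), -412), 2) = Pow(Add(25308, -412), 2) = Pow(24896, 2) = 619810816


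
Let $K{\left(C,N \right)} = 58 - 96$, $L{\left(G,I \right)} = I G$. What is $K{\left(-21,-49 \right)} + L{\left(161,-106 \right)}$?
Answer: $-17104$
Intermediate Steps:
$L{\left(G,I \right)} = G I$
$K{\left(C,N \right)} = -38$
$K{\left(-21,-49 \right)} + L{\left(161,-106 \right)} = -38 + 161 \left(-106\right) = -38 - 17066 = -17104$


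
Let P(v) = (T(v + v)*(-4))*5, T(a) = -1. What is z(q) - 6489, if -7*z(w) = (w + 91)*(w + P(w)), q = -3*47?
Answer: -51473/7 ≈ -7353.3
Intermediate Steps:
P(v) = 20 (P(v) = -1*(-4)*5 = 4*5 = 20)
q = -141
z(w) = -(20 + w)*(91 + w)/7 (z(w) = -(w + 91)*(w + 20)/7 = -(91 + w)*(20 + w)/7 = -(20 + w)*(91 + w)/7)
z(q) - 6489 = (-260 - 111/7*(-141) - ⅐*(-141)²) - 6489 = (-260 + 15651/7 - ⅐*19881) - 6489 = (-260 + 15651/7 - 19881/7) - 6489 = -6050/7 - 6489 = -51473/7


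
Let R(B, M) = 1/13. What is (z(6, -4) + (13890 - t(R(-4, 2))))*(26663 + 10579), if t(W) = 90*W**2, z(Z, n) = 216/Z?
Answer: 87645471768/169 ≈ 5.1861e+8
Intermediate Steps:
R(B, M) = 1/13
(z(6, -4) + (13890 - t(R(-4, 2))))*(26663 + 10579) = (216/6 + (13890 - 90*(1/13)**2))*(26663 + 10579) = (216*(1/6) + (13890 - 90/169))*37242 = (36 + (13890 - 1*90/169))*37242 = (36 + (13890 - 90/169))*37242 = (36 + 2347320/169)*37242 = (2353404/169)*37242 = 87645471768/169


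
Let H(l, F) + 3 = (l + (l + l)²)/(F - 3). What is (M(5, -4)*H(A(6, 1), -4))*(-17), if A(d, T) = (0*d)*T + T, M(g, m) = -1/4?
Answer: -221/14 ≈ -15.786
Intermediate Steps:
M(g, m) = -¼ (M(g, m) = -1*¼ = -¼)
A(d, T) = T (A(d, T) = 0*T + T = 0 + T = T)
H(l, F) = -3 + (l + 4*l²)/(-3 + F) (H(l, F) = -3 + (l + (l + l)²)/(F - 3) = -3 + (l + (2*l)²)/(-3 + F) = -3 + (l + 4*l²)/(-3 + F))
(M(5, -4)*H(A(6, 1), -4))*(-17) = -(9 + 1 - 3*(-4) + 4*1²)/(4*(-3 - 4))*(-17) = -(9 + 1 + 12 + 4*1)/(4*(-7))*(-17) = -(-1)*(9 + 1 + 12 + 4)/28*(-17) = -(-1)*26/28*(-17) = -¼*(-26/7)*(-17) = (13/14)*(-17) = -221/14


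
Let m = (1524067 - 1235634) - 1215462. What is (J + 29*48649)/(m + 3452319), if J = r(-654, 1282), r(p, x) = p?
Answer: 1410167/2525290 ≈ 0.55842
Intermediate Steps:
J = -654
m = -927029 (m = 288433 - 1215462 = -927029)
(J + 29*48649)/(m + 3452319) = (-654 + 29*48649)/(-927029 + 3452319) = (-654 + 1410821)/2525290 = 1410167*(1/2525290) = 1410167/2525290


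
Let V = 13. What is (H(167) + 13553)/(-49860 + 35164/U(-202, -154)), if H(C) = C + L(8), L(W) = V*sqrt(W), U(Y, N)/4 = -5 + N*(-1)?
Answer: -13720/49801 - 26*sqrt(2)/49801 ≈ -0.27623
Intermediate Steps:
U(Y, N) = -20 - 4*N (U(Y, N) = 4*(-5 + N*(-1)) = 4*(-5 - N) = -20 - 4*N)
L(W) = 13*sqrt(W)
H(C) = C + 26*sqrt(2) (H(C) = C + 13*sqrt(8) = C + 13*(2*sqrt(2)) = C + 26*sqrt(2))
(H(167) + 13553)/(-49860 + 35164/U(-202, -154)) = ((167 + 26*sqrt(2)) + 13553)/(-49860 + 35164/(-20 - 4*(-154))) = (13720 + 26*sqrt(2))/(-49860 + 35164/(-20 + 616)) = (13720 + 26*sqrt(2))/(-49860 + 35164/596) = (13720 + 26*sqrt(2))/(-49860 + 35164*(1/596)) = (13720 + 26*sqrt(2))/(-49860 + 59) = (13720 + 26*sqrt(2))/(-49801) = (13720 + 26*sqrt(2))*(-1/49801) = -13720/49801 - 26*sqrt(2)/49801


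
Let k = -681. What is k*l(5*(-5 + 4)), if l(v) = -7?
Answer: 4767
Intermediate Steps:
k*l(5*(-5 + 4)) = -681*(-7) = 4767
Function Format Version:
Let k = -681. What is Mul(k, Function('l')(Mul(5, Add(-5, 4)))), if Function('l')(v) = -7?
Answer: 4767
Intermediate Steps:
Mul(k, Function('l')(Mul(5, Add(-5, 4)))) = Mul(-681, -7) = 4767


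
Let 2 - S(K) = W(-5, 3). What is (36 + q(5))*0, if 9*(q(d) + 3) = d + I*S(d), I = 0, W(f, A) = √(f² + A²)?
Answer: 0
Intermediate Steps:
W(f, A) = √(A² + f²)
S(K) = 2 - √34 (S(K) = 2 - √(3² + (-5)²) = 2 - √(9 + 25) = 2 - √34)
q(d) = -3 + d/9 (q(d) = -3 + (d + 0*(2 - √34))/9 = -3 + (d + 0)/9 = -3 + d/9)
(36 + q(5))*0 = (36 + (-3 + (⅑)*5))*0 = (36 + (-3 + 5/9))*0 = (36 - 22/9)*0 = (302/9)*0 = 0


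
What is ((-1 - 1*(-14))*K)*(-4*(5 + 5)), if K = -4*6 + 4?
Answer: 10400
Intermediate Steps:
K = -20 (K = -24 + 4 = -20)
((-1 - 1*(-14))*K)*(-4*(5 + 5)) = ((-1 - 1*(-14))*(-20))*(-4*(5 + 5)) = ((-1 + 14)*(-20))*(-4*10) = (13*(-20))*(-40) = -260*(-40) = 10400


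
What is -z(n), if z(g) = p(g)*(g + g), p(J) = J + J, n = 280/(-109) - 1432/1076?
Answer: -52296371856/859721041 ≈ -60.829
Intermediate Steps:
n = -114342/29321 (n = 280*(-1/109) - 1432*1/1076 = -280/109 - 358/269 = -114342/29321 ≈ -3.8997)
p(J) = 2*J
z(g) = 4*g**2 (z(g) = (2*g)*(g + g) = (2*g)*(2*g) = 4*g**2)
-z(n) = -4*(-114342/29321)**2 = -4*13074092964/859721041 = -1*52296371856/859721041 = -52296371856/859721041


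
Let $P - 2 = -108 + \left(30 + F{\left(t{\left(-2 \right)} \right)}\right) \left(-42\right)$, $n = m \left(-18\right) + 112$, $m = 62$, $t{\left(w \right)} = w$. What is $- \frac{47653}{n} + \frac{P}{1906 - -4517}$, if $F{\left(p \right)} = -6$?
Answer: $\frac{304956763}{6448692} \approx 47.29$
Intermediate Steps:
$n = -1004$ ($n = 62 \left(-18\right) + 112 = -1116 + 112 = -1004$)
$P = -1114$ ($P = 2 + \left(-108 + \left(30 - 6\right) \left(-42\right)\right) = 2 + \left(-108 + 24 \left(-42\right)\right) = 2 - 1116 = -1114$)
$- \frac{47653}{n} + \frac{P}{1906 - -4517} = - \frac{47653}{-1004} - \frac{1114}{1906 - -4517} = \left(-47653\right) \left(- \frac{1}{1004}\right) - \frac{1114}{1906 + 4517} = \frac{47653}{1004} - \frac{1114}{6423} = \frac{304956763}{6448692}$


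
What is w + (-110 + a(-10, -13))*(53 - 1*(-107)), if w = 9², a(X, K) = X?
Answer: -19119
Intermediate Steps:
w = 81
w + (-110 + a(-10, -13))*(53 - 1*(-107)) = 81 + (-110 - 10)*(53 - 1*(-107)) = 81 - 120*(53 + 107) = 81 - 120*160 = 81 - 19200 = -19119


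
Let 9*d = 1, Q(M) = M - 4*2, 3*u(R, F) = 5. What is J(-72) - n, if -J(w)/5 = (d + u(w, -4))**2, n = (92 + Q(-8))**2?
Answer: -469136/81 ≈ -5791.8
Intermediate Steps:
u(R, F) = 5/3 (u(R, F) = (1/3)*5 = 5/3)
Q(M) = -8 + M (Q(M) = M - 8 = -8 + M)
n = 5776 (n = (92 + (-8 - 8))**2 = (92 - 16)**2 = 76**2 = 5776)
d = 1/9 (d = (1/9)*1 = 1/9 ≈ 0.11111)
J(w) = -1280/81 (J(w) = -5*(1/9 + 5/3)**2 = -5*(16/9)**2 = -5*256/81 = -1280/81)
J(-72) - n = -1280/81 - 1*5776 = -1280/81 - 5776 = -469136/81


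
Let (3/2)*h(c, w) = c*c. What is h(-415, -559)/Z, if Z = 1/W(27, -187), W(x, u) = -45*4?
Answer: -20667000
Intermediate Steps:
W(x, u) = -180
h(c, w) = 2*c**2/3 (h(c, w) = 2*(c*c)/3 = 2*c**2/3)
Z = -1/180 (Z = 1/(-180) = -1/180 ≈ -0.0055556)
h(-415, -559)/Z = ((2/3)*(-415)**2)/(-1/180) = ((2/3)*172225)*(-180) = (344450/3)*(-180) = -20667000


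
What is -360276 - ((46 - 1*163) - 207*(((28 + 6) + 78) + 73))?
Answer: -321864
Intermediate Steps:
-360276 - ((46 - 1*163) - 207*(((28 + 6) + 78) + 73)) = -360276 - ((46 - 163) - 207*((34 + 78) + 73)) = -360276 - (-117 - 207*(112 + 73)) = -360276 - (-117 - 207*185) = -360276 - (-117 - 38295) = -360276 - 1*(-38412) = -360276 + 38412 = -321864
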